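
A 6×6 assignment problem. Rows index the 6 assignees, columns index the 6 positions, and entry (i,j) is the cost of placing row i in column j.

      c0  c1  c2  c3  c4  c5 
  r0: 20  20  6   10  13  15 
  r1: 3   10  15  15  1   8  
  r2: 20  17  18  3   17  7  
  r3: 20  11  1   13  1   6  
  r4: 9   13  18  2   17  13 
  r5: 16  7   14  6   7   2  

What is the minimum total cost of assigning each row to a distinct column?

Minimum assignment cost: 26

optimal assignment: row0→col2 (cost 6), row1→col0 (cost 3), row2→col5 (cost 7), row3→col4 (cost 1), row4→col3 (cost 2), row5→col1 (cost 7)
total = 6 + 3 + 7 + 1 + 2 + 7 = 26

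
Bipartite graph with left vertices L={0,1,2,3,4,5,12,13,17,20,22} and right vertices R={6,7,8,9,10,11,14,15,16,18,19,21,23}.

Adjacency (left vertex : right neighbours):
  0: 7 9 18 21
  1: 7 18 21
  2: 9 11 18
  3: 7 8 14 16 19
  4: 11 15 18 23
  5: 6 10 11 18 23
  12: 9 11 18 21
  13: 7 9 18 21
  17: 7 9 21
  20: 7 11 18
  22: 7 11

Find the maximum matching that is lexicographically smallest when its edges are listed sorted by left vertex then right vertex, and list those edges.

Lex-smallest maximum matching: {(0,7), (1,18), (2,9), (3,8), (4,15), (5,6), (12,11), (13,21)}

|M| = 8 (so the lex-smallest maximum matching has 8 edges)
process left vertices in ascending order; for each, take the smallest-labelled available neighbour that still permits 8 edges overall, or leave it unmatched if none does
lex-smallest matching: {0-7, 1-18, 2-9, 3-8, 4-15, 5-6, 12-11, 13-21}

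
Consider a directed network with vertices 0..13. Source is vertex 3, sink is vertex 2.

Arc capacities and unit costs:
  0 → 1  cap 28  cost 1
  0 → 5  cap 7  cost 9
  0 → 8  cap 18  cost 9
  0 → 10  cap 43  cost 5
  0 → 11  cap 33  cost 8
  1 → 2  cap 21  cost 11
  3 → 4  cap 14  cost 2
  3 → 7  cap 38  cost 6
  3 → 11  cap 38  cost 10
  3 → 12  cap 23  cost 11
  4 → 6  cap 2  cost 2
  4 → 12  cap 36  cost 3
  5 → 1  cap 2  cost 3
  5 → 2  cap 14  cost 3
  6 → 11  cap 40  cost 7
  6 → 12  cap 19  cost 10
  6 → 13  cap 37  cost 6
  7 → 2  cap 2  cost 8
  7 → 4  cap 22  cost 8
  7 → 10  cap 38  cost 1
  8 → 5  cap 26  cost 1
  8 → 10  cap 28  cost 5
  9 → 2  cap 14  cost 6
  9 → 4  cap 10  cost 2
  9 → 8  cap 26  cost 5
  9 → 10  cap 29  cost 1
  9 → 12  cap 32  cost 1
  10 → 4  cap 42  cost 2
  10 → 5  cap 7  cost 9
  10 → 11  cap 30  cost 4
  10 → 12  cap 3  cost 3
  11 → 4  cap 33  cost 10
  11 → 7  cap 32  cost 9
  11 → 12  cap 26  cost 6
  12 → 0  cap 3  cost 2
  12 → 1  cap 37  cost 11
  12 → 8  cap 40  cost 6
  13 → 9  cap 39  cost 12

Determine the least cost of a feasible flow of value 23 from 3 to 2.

Minimum cost for 23 units: 429

shortest-cost path #1: 3→7→2 push 2 @ unit cost 14 (adds 28)
shortest-cost path #2: 3→4→12→8→5→2 push 14 @ unit cost 15 (adds 210)
shortest-cost path #3: 3→7→10→5→8→12→0→1→2 push 3 @ unit cost 23 (adds 69)
shortest-cost path #4: 3→7→10→5→1→2 push 2 @ unit cost 30 (adds 60)
shortest-cost path #5: 3→7→10→5→8→12→1→2 push 2 @ unit cost 31 (adds 62)
total cost = 429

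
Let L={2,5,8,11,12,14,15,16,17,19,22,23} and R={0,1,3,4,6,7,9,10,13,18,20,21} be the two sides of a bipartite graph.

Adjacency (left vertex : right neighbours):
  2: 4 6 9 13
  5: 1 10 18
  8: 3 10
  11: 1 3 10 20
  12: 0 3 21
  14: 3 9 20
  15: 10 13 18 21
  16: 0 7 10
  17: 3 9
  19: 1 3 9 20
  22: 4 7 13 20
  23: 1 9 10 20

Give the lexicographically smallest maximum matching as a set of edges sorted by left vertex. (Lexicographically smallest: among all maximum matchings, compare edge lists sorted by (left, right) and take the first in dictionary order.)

|M| = 11 (so the lex-smallest maximum matching has 11 edges)
process left vertices in ascending order; for each, take the smallest-labelled available neighbour that still permits 11 edges overall, or leave it unmatched if none does
lex-smallest matching: {2-4, 5-18, 8-3, 11-1, 12-0, 14-9, 15-21, 16-7, 19-20, 22-13, 23-10}

Lex-smallest maximum matching: {(2,4), (5,18), (8,3), (11,1), (12,0), (14,9), (15,21), (16,7), (19,20), (22,13), (23,10)}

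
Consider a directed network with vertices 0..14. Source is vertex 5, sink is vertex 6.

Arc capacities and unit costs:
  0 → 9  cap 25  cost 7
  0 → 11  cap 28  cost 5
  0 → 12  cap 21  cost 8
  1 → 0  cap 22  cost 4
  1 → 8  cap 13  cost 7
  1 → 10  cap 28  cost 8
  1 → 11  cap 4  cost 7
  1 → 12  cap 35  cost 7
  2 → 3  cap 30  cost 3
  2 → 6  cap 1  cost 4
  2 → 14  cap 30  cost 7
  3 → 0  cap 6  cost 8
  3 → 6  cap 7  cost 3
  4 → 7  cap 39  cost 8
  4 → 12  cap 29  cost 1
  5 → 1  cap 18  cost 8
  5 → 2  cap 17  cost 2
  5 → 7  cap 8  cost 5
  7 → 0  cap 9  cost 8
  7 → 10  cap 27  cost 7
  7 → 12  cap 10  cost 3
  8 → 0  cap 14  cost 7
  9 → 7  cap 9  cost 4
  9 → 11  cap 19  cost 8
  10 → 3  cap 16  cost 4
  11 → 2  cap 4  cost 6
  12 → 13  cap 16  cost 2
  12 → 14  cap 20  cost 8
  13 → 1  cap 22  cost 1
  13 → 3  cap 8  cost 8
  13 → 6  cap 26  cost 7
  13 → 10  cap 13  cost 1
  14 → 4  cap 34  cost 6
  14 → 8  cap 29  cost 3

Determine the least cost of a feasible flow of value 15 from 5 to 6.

shortest-cost path #1: 5→2→6 push 1 @ unit cost 6 (adds 6)
shortest-cost path #2: 5→2→3→6 push 7 @ unit cost 8 (adds 56)
shortest-cost path #3: 5→7→12→13→6 push 7 @ unit cost 17 (adds 119)
total cost = 181

Minimum cost for 15 units: 181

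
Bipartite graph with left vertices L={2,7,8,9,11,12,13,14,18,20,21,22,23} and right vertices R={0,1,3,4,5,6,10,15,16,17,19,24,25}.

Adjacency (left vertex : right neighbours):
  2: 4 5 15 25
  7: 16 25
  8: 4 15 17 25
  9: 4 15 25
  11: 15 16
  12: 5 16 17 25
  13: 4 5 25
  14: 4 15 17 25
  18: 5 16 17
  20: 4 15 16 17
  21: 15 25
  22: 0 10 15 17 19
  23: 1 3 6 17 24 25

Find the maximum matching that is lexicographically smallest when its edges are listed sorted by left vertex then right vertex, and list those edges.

|M| = 8 (so the lex-smallest maximum matching has 8 edges)
process left vertices in ascending order; for each, take the smallest-labelled available neighbour that still permits 8 edges overall, or leave it unmatched if none does
lex-smallest matching: {2-4, 7-16, 8-15, 9-25, 12-5, 14-17, 22-0, 23-1}

Lex-smallest maximum matching: {(2,4), (7,16), (8,15), (9,25), (12,5), (14,17), (22,0), (23,1)}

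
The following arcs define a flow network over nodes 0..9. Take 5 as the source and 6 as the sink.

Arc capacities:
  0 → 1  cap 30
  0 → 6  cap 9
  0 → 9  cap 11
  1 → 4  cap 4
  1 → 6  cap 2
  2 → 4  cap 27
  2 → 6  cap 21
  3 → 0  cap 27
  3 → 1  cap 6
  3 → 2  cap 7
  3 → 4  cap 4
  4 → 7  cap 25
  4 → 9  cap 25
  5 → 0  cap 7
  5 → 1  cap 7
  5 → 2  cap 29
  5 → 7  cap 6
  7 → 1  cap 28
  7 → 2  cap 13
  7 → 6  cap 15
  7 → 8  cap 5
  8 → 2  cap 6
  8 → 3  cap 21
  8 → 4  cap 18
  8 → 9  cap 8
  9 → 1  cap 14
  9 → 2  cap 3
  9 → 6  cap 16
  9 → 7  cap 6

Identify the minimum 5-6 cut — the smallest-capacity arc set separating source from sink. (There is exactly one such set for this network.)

augment #1: 5→0→6 push 7
augment #2: 5→1→6 push 2
augment #3: 5→2→6 push 21
augment #4: 5→7→6 push 6
augment #5: 5→1→4→7→6 push 4
augment #6: 5→2→4→7→6 push 5
augment #7: 5→2→4→9→6 push 3
max flow = 48; residual-reachable set from 5 gives S-side
cut edges (S→T): {(1,4), (1,6), (5,0), (5,2), (5,7)} total cap 48

Min-cut arcs: {(1,4), (1,6), (5,0), (5,2), (5,7)} (total capacity 48)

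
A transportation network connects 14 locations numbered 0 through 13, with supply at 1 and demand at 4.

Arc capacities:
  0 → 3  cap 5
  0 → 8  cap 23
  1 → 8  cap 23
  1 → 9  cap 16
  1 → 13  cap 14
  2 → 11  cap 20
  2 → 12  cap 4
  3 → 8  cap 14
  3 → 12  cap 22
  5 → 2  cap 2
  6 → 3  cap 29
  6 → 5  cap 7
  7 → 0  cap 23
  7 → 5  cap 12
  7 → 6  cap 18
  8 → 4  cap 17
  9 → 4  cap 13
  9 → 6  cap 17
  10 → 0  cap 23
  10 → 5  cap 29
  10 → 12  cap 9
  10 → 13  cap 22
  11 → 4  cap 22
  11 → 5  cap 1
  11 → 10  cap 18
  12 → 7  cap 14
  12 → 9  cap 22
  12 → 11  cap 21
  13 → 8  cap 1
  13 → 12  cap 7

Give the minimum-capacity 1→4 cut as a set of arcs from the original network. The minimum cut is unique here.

Min-cut arcs: {(1,9), (8,4), (13,12)} (total capacity 40)

augment #1: 1→8→4 push 17
augment #2: 1→9→4 push 13
augment #3: 1→13→12→11→4 push 7
augment #4: 1→9→6→3→12→11→4 push 3
max flow = 40; residual-reachable set from 1 gives S-side
cut edges (S→T): {(1,9), (8,4), (13,12)} total cap 40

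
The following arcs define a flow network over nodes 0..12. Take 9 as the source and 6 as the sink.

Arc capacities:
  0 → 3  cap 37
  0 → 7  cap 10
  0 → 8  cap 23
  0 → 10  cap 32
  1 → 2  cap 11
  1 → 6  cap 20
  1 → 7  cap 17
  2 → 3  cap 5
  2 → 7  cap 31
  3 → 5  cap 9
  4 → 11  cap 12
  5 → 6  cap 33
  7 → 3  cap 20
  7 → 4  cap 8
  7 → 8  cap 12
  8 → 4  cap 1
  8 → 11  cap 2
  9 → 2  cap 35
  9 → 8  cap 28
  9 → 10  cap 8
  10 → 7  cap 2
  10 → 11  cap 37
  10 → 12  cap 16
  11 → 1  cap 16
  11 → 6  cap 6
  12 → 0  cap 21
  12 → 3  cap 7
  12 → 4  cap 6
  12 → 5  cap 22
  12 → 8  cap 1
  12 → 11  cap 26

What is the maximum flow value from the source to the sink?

augment #1: 9→8→11→6 bottleneck 2, total now 2
augment #2: 9→10→11→6 bottleneck 4, total now 6
augment #3: 9→2→3→5→6 bottleneck 5, total now 11
augment #4: 9→10→11→1→6 bottleneck 4, total now 15
augment #5: 9→2→7→3→5→6 bottleneck 4, total now 19
augment #6: 9→8→4→11→1→6 bottleneck 1, total now 20
augment #7: 9→2→7→4→11→1→6 bottleneck 8, total now 28

Maximum flow value: 28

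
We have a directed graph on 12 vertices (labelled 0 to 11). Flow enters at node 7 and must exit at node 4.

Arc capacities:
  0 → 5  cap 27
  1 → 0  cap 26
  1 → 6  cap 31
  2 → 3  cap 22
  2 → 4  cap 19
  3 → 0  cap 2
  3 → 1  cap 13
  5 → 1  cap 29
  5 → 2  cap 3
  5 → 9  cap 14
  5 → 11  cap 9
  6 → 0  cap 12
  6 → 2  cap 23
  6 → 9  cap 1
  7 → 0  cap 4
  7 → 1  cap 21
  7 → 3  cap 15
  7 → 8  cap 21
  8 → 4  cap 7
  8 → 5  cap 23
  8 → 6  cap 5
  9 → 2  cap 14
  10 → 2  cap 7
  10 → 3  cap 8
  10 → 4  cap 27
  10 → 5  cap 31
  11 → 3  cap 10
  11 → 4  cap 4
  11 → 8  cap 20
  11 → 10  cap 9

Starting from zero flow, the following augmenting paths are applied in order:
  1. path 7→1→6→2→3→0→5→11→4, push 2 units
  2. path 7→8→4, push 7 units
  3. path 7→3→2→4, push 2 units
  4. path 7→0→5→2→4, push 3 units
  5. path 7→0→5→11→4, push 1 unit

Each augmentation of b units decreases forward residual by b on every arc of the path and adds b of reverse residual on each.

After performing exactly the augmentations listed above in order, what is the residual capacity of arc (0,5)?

after path 1 (7→1→6→2→3→0→5→11→4, push 2): res(0,5)=25
after path 2 (7→8→4, push 7): res(0,5)=25
after path 3 (7→3→2→4, push 2): res(0,5)=25
after path 4 (7→0→5→2→4, push 3): res(0,5)=22
after path 5 (7→0→5→11→4, push 1): res(0,5)=21

Residual capacity of (0,5): 21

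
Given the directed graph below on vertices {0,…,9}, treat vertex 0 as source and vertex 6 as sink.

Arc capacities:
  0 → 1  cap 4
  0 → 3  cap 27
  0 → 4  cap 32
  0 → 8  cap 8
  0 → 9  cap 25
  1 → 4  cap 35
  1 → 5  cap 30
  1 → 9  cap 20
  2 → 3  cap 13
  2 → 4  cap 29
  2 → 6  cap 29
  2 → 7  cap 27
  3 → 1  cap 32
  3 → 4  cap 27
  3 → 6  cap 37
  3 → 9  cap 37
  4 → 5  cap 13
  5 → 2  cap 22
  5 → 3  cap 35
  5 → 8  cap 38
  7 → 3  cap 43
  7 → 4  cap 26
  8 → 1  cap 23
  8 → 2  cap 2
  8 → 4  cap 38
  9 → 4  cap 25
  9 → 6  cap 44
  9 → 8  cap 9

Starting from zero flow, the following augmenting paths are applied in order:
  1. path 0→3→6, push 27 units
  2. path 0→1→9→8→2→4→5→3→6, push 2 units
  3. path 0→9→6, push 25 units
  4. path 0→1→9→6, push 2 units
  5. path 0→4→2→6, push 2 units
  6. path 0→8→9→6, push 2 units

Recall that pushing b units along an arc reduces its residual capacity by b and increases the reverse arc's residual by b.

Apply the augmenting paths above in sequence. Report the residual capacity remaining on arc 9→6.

Residual capacity of (9,6): 15

after path 1 (0→3→6, push 27): res(9,6)=44
after path 2 (0→1→9→8→2→4→5→3→6, push 2): res(9,6)=44
after path 3 (0→9→6, push 25): res(9,6)=19
after path 4 (0→1→9→6, push 2): res(9,6)=17
after path 5 (0→4→2→6, push 2): res(9,6)=17
after path 6 (0→8→9→6, push 2): res(9,6)=15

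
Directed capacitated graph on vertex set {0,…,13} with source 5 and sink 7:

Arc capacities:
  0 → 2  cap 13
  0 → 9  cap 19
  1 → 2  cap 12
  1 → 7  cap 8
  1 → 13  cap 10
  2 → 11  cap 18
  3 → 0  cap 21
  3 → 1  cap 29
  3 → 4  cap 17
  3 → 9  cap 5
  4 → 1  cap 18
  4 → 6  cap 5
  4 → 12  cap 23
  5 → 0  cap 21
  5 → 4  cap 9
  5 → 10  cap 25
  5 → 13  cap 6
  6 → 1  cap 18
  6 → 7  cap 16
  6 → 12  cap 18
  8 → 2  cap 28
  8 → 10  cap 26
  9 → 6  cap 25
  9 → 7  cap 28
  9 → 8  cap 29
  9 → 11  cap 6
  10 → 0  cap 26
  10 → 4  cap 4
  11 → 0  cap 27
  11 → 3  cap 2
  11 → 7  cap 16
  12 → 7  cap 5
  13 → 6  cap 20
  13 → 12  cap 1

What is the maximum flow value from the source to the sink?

augment #1: 5→0→9→7 bottleneck 19, total now 19
augment #2: 5→4→1→7 bottleneck 8, total now 27
augment #3: 5→4→6→7 bottleneck 1, total now 28
augment #4: 5→13→6→7 bottleneck 6, total now 34
augment #5: 5→0→2→11→7 bottleneck 2, total now 36
augment #6: 5→10→4→6→7 bottleneck 4, total now 40
augment #7: 5→10→0→2→11→7 bottleneck 11, total now 51

Maximum flow value: 51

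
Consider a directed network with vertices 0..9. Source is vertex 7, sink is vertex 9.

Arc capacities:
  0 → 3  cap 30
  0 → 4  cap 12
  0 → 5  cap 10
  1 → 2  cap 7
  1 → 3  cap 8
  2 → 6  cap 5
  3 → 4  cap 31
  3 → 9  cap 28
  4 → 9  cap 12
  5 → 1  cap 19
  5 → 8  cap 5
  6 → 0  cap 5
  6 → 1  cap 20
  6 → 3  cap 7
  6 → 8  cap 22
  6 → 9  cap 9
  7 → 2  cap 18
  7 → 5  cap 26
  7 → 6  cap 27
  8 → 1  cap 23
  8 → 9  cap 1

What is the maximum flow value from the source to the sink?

Maximum flow value: 30

augment #1: 7→6→9 bottleneck 9, total now 9
augment #2: 7→5→8→9 bottleneck 1, total now 10
augment #3: 7→6→3→9 bottleneck 7, total now 17
augment #4: 7→5→1→3→9 bottleneck 8, total now 25
augment #5: 7→6→0→3→9 bottleneck 5, total now 30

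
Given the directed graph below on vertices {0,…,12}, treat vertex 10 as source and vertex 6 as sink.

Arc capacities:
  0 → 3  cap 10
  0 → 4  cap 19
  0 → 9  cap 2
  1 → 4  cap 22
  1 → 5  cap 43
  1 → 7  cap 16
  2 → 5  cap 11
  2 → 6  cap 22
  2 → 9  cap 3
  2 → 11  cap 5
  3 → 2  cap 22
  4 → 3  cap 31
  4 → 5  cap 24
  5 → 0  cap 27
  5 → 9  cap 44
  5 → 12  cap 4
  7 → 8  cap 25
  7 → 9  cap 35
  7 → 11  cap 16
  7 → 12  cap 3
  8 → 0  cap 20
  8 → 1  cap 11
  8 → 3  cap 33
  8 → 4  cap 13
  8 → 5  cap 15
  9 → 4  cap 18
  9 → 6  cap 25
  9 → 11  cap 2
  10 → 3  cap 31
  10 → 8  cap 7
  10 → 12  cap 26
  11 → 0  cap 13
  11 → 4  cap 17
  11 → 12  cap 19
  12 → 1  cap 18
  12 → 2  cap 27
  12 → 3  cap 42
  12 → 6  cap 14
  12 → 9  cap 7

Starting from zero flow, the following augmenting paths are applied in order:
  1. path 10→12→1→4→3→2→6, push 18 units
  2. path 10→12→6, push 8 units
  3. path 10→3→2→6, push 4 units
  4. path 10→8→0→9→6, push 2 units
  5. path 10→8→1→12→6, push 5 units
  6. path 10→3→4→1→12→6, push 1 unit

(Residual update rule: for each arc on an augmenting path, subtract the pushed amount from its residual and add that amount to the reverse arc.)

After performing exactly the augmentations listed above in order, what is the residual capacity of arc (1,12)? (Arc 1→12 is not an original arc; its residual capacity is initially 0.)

Residual capacity of (1,12): 12

after path 1 (10→12→1→4→3→2→6, push 18): res(1,12)=18
after path 2 (10→12→6, push 8): res(1,12)=18
after path 3 (10→3→2→6, push 4): res(1,12)=18
after path 4 (10→8→0→9→6, push 2): res(1,12)=18
after path 5 (10→8→1→12→6, push 5): res(1,12)=13
after path 6 (10→3→4→1→12→6, push 1): res(1,12)=12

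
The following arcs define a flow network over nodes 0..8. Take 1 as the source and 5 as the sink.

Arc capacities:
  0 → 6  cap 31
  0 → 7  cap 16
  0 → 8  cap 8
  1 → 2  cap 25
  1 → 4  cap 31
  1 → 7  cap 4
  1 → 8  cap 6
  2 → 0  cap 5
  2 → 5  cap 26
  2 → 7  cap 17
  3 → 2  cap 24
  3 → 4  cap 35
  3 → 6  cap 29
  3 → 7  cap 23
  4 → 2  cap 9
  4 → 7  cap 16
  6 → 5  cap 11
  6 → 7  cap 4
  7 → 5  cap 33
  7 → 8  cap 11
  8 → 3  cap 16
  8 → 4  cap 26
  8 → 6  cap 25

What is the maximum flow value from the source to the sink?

Maximum flow value: 60

augment #1: 1→2→5 bottleneck 25, total now 25
augment #2: 1→7→5 bottleneck 4, total now 29
augment #3: 1→4→2→5 bottleneck 1, total now 30
augment #4: 1→4→7→5 bottleneck 16, total now 46
augment #5: 1→8→6→5 bottleneck 6, total now 52
augment #6: 1→4→2→7→5 bottleneck 8, total now 60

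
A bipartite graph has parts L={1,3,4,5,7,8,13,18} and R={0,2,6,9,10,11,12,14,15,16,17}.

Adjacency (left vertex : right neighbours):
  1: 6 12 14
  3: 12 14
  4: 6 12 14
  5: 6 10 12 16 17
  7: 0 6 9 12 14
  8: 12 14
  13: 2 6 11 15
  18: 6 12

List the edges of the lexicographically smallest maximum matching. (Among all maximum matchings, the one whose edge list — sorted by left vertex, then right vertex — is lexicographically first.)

Lex-smallest maximum matching: {(1,6), (3,12), (4,14), (5,10), (7,0), (13,2)}

|M| = 6 (so the lex-smallest maximum matching has 6 edges)
process left vertices in ascending order; for each, take the smallest-labelled available neighbour that still permits 6 edges overall, or leave it unmatched if none does
lex-smallest matching: {1-6, 3-12, 4-14, 5-10, 7-0, 13-2}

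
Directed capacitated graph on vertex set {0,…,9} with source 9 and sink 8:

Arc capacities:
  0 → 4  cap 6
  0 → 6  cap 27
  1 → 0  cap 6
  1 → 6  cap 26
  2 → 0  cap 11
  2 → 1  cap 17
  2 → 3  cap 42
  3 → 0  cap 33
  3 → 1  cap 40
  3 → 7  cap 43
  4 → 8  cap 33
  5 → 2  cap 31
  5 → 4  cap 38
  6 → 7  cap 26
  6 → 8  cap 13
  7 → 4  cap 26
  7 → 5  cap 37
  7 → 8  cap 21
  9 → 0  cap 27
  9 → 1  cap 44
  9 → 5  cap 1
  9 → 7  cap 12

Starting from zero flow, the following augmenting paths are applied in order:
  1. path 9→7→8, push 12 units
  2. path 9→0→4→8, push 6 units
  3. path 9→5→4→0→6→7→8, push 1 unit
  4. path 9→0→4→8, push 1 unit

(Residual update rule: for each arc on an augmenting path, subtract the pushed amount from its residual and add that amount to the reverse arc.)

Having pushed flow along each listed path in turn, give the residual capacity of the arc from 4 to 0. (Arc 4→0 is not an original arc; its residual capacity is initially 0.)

Residual capacity of (4,0): 6

after path 1 (9→7→8, push 12): res(4,0)=0
after path 2 (9→0→4→8, push 6): res(4,0)=6
after path 3 (9→5→4→0→6→7→8, push 1): res(4,0)=5
after path 4 (9→0→4→8, push 1): res(4,0)=6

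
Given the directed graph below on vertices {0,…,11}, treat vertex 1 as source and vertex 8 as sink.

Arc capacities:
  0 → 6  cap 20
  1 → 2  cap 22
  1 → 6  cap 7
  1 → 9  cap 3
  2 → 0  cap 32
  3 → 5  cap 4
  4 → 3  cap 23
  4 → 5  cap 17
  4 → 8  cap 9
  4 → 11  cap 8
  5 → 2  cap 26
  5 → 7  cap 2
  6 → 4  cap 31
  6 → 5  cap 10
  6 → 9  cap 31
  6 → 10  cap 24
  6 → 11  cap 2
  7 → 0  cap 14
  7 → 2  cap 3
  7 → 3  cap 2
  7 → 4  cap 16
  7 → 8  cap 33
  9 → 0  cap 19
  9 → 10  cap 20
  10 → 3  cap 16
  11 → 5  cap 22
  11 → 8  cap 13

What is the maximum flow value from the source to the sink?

augment #1: 1→6→4→8 bottleneck 7, total now 7
augment #2: 1→2→0→6→4→8 bottleneck 2, total now 9
augment #3: 1→2→0→6→11→8 bottleneck 2, total now 11
augment #4: 1→2→0→6→4→11→8 bottleneck 8, total now 19
augment #5: 1→2→0→6→5→7→8 bottleneck 2, total now 21

Maximum flow value: 21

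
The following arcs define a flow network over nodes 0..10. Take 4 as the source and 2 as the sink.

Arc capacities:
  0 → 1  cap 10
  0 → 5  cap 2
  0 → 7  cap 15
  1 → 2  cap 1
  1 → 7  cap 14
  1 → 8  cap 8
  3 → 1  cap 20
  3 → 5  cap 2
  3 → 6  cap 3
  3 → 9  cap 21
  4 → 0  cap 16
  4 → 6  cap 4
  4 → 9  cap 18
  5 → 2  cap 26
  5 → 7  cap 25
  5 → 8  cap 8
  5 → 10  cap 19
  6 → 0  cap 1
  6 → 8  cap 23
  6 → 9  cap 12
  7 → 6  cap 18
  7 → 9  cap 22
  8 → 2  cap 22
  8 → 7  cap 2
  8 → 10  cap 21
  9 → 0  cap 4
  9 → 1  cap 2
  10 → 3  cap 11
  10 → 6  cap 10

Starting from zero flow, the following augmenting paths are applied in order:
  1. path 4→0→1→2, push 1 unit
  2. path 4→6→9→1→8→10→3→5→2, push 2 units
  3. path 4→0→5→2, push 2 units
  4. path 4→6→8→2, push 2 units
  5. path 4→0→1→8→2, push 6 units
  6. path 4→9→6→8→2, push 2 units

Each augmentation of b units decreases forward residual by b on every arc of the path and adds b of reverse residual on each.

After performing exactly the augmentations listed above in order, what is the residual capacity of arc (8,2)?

after path 1 (4→0→1→2, push 1): res(8,2)=22
after path 2 (4→6→9→1→8→10→3→5→2, push 2): res(8,2)=22
after path 3 (4→0→5→2, push 2): res(8,2)=22
after path 4 (4→6→8→2, push 2): res(8,2)=20
after path 5 (4→0→1→8→2, push 6): res(8,2)=14
after path 6 (4→9→6→8→2, push 2): res(8,2)=12

Residual capacity of (8,2): 12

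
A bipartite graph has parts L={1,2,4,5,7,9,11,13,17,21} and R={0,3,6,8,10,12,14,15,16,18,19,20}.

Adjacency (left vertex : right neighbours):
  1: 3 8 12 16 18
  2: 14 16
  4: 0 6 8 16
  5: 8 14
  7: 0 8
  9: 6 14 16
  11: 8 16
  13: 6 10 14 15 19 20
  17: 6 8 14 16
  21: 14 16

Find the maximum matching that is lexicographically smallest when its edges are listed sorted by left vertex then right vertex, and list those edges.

Lex-smallest maximum matching: {(1,3), (2,14), (4,0), (5,8), (9,6), (11,16), (13,10)}

|M| = 7 (so the lex-smallest maximum matching has 7 edges)
process left vertices in ascending order; for each, take the smallest-labelled available neighbour that still permits 7 edges overall, or leave it unmatched if none does
lex-smallest matching: {1-3, 2-14, 4-0, 5-8, 9-6, 11-16, 13-10}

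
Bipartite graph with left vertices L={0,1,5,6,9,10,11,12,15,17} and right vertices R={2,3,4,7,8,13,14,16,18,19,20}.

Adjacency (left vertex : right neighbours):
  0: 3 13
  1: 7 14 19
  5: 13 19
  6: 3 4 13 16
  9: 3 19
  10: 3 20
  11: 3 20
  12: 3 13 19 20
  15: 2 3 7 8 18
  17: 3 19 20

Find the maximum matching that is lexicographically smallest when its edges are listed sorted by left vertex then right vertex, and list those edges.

Lex-smallest maximum matching: {(0,3), (1,7), (5,13), (6,4), (9,19), (10,20), (15,2)}

|M| = 7 (so the lex-smallest maximum matching has 7 edges)
process left vertices in ascending order; for each, take the smallest-labelled available neighbour that still permits 7 edges overall, or leave it unmatched if none does
lex-smallest matching: {0-3, 1-7, 5-13, 6-4, 9-19, 10-20, 15-2}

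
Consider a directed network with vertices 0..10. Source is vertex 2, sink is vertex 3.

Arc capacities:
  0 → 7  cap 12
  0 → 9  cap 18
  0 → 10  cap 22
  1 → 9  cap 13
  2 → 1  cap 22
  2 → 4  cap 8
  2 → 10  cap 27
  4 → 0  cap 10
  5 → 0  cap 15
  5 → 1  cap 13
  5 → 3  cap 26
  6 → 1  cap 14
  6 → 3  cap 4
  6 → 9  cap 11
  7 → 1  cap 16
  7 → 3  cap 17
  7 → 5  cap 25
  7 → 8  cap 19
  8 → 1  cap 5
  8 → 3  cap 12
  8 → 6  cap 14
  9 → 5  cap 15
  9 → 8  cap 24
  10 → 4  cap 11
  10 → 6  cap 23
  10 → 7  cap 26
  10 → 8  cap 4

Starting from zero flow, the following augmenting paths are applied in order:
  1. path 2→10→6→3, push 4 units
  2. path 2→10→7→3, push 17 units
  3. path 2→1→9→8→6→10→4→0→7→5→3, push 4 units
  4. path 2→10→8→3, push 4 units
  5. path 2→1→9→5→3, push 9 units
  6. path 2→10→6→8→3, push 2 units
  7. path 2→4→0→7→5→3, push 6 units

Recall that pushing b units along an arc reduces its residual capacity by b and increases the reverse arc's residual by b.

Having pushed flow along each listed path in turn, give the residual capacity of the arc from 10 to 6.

Residual capacity of (10,6): 21

after path 1 (2→10→6→3, push 4): res(10,6)=19
after path 2 (2→10→7→3, push 17): res(10,6)=19
after path 3 (2→1→9→8→6→10→4→0→7→5→3, push 4): res(10,6)=23
after path 4 (2→10→8→3, push 4): res(10,6)=23
after path 5 (2→1→9→5→3, push 9): res(10,6)=23
after path 6 (2→10→6→8→3, push 2): res(10,6)=21
after path 7 (2→4→0→7→5→3, push 6): res(10,6)=21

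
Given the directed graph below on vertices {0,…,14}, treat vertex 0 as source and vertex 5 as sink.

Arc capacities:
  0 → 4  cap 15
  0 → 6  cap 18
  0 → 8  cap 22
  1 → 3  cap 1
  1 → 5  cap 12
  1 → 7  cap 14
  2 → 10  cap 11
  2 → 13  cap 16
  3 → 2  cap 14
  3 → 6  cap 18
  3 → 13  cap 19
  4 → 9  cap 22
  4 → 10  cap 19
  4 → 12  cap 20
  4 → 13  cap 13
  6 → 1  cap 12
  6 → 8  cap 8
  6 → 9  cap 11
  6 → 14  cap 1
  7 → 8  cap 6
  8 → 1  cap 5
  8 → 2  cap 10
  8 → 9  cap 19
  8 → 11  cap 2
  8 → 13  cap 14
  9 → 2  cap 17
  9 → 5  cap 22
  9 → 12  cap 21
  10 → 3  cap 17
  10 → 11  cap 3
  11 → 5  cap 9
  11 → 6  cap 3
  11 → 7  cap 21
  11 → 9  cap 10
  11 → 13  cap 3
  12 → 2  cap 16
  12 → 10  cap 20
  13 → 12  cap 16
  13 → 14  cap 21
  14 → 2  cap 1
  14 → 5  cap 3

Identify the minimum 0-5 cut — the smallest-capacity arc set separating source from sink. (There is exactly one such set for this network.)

Min-cut arcs: {(1,5), (8,11), (9,5), (10,11), (14,5)} (total capacity 42)

augment #1: 0→4→9→5 push 15
augment #2: 0→6→1→5 push 12
augment #3: 0→6→9→5 push 6
augment #4: 0→8→9→5 push 1
augment #5: 0→8→11→5 push 2
augment #6: 0→8→13→14→5 push 3
augment #7: 0→8→2→10→11→5 push 3
max flow = 42; residual-reachable set from 0 gives S-side
cut edges (S→T): {(1,5), (8,11), (9,5), (10,11), (14,5)} total cap 42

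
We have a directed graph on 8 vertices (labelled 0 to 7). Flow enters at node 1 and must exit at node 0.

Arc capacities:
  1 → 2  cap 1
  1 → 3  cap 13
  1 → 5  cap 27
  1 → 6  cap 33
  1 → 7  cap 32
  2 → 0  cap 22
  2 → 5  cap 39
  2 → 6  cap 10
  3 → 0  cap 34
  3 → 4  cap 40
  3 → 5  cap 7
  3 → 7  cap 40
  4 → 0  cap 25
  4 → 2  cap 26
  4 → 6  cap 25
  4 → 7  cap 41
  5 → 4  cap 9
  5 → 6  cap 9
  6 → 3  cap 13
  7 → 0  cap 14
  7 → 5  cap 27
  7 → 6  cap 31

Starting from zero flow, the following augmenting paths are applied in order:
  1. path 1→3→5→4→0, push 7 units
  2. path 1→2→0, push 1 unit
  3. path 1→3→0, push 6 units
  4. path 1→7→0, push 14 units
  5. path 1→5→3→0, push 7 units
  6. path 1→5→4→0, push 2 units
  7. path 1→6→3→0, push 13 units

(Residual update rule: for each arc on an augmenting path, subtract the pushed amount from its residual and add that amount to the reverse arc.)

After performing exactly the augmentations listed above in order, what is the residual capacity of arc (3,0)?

after path 1 (1→3→5→4→0, push 7): res(3,0)=34
after path 2 (1→2→0, push 1): res(3,0)=34
after path 3 (1→3→0, push 6): res(3,0)=28
after path 4 (1→7→0, push 14): res(3,0)=28
after path 5 (1→5→3→0, push 7): res(3,0)=21
after path 6 (1→5→4→0, push 2): res(3,0)=21
after path 7 (1→6→3→0, push 13): res(3,0)=8

Residual capacity of (3,0): 8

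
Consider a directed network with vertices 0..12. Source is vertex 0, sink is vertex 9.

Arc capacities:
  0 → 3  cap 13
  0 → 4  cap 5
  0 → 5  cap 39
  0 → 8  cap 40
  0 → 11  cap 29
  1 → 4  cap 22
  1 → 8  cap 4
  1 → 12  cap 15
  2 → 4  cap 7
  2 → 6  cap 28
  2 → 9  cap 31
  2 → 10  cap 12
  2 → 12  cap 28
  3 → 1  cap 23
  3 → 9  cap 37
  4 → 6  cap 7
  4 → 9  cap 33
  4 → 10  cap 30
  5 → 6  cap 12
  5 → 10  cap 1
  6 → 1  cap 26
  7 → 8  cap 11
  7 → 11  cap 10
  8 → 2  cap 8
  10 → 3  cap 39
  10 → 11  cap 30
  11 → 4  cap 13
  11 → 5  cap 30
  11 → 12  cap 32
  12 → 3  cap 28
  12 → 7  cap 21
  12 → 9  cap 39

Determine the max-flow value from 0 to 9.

augment #1: 0→3→9 bottleneck 13, total now 13
augment #2: 0→4→9 bottleneck 5, total now 18
augment #3: 0→8→2→9 bottleneck 8, total now 26
augment #4: 0→11→4→9 bottleneck 13, total now 39
augment #5: 0→11→12→9 bottleneck 16, total now 55
augment #6: 0→5→10→3→9 bottleneck 1, total now 56
augment #7: 0→5→6→1→4→9 bottleneck 12, total now 68

Maximum flow value: 68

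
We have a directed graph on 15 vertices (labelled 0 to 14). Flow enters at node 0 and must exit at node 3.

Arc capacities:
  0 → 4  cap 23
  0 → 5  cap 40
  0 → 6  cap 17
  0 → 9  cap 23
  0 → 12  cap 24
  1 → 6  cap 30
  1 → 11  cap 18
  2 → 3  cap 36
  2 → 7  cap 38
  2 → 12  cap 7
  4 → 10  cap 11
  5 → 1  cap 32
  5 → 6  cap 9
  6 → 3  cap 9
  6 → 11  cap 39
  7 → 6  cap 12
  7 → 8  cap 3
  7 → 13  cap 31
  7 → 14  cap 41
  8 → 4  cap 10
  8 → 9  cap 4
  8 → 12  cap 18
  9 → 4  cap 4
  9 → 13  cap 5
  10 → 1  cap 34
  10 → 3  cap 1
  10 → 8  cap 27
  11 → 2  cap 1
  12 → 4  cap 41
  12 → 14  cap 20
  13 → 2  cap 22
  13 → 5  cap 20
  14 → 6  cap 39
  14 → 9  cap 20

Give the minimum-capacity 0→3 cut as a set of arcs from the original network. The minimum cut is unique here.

augment #1: 0→6→3 push 9
augment #2: 0→4→10→3 push 1
augment #3: 0→6→11→2→3 push 1
augment #4: 0→9→13→2→3 push 5
max flow = 16; residual-reachable set from 0 gives S-side
cut edges (S→T): {(6,3), (9,13), (10,3), (11,2)} total cap 16

Min-cut arcs: {(6,3), (9,13), (10,3), (11,2)} (total capacity 16)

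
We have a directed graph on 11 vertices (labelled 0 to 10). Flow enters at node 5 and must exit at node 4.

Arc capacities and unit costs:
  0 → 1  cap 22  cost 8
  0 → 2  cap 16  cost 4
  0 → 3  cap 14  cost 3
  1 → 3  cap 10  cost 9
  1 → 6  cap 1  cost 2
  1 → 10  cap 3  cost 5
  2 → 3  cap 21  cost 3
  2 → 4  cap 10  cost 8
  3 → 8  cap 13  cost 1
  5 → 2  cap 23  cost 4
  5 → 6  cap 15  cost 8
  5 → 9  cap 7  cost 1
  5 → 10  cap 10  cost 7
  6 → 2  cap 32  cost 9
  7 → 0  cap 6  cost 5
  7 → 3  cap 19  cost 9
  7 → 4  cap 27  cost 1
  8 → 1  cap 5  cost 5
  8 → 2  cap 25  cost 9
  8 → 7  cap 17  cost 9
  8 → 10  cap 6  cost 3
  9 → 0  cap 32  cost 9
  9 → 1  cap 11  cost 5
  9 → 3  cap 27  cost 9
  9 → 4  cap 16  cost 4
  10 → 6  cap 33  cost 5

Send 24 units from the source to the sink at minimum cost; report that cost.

Minimum cost for 24 units: 281

shortest-cost path #1: 5→9→4 push 7 @ unit cost 5 (adds 35)
shortest-cost path #2: 5→2→4 push 10 @ unit cost 12 (adds 120)
shortest-cost path #3: 5→2→3→8→7→4 push 7 @ unit cost 18 (adds 126)
total cost = 281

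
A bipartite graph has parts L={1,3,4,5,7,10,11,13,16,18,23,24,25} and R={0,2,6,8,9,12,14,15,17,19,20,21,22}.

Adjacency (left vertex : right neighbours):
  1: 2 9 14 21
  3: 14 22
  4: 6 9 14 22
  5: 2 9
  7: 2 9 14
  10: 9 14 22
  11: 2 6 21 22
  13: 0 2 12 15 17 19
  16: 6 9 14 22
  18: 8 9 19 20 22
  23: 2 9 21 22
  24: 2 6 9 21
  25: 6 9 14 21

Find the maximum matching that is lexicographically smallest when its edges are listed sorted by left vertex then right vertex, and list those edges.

Lex-smallest maximum matching: {(1,2), (3,14), (4,6), (5,9), (10,22), (11,21), (13,0), (18,8)}

|M| = 8 (so the lex-smallest maximum matching has 8 edges)
process left vertices in ascending order; for each, take the smallest-labelled available neighbour that still permits 8 edges overall, or leave it unmatched if none does
lex-smallest matching: {1-2, 3-14, 4-6, 5-9, 10-22, 11-21, 13-0, 18-8}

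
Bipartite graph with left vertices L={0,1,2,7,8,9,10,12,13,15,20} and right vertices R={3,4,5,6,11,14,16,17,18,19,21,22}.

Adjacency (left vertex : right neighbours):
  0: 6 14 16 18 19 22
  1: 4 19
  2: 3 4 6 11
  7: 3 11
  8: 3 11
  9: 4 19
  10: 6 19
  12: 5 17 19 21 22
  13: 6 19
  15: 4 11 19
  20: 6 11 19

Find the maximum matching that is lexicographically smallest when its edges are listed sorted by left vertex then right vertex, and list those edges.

Lex-smallest maximum matching: {(0,14), (1,4), (2,3), (7,11), (9,19), (10,6), (12,5)}

|M| = 7 (so the lex-smallest maximum matching has 7 edges)
process left vertices in ascending order; for each, take the smallest-labelled available neighbour that still permits 7 edges overall, or leave it unmatched if none does
lex-smallest matching: {0-14, 1-4, 2-3, 7-11, 9-19, 10-6, 12-5}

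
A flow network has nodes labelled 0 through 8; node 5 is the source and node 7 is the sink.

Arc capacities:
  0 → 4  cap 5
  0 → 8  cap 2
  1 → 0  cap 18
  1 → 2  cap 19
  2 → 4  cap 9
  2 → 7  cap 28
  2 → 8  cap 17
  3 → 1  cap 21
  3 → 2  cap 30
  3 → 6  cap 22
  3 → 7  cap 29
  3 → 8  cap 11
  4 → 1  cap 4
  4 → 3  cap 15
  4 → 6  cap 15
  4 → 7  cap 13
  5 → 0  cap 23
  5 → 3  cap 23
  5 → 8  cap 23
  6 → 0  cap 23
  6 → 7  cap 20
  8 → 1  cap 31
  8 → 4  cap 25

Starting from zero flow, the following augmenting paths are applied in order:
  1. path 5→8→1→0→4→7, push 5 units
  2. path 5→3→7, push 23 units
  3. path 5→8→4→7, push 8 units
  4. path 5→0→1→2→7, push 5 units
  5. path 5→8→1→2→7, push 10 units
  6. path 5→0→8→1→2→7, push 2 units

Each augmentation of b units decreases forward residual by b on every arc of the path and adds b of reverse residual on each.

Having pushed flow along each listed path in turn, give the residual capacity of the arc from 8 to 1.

after path 1 (5→8→1→0→4→7, push 5): res(8,1)=26
after path 2 (5→3→7, push 23): res(8,1)=26
after path 3 (5→8→4→7, push 8): res(8,1)=26
after path 4 (5→0→1→2→7, push 5): res(8,1)=26
after path 5 (5→8→1→2→7, push 10): res(8,1)=16
after path 6 (5→0→8→1→2→7, push 2): res(8,1)=14

Residual capacity of (8,1): 14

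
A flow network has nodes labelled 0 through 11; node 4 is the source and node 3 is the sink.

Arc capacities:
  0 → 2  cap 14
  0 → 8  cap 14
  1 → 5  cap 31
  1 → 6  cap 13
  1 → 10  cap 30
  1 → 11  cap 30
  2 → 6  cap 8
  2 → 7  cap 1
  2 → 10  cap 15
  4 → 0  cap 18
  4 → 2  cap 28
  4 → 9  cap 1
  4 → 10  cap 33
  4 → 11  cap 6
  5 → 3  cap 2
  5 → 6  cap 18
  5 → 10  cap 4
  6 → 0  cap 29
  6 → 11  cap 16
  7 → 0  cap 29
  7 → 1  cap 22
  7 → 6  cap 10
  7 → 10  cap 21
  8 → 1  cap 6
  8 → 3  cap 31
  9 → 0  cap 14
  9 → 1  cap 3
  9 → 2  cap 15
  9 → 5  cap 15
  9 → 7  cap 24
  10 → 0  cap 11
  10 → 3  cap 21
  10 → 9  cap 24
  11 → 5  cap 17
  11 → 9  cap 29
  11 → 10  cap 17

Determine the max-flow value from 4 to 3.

Maximum flow value: 37

augment #1: 4→10→3 bottleneck 21, total now 21
augment #2: 4→0→8→3 bottleneck 14, total now 35
augment #3: 4→9→5→3 bottleneck 1, total now 36
augment #4: 4→11→5→3 bottleneck 1, total now 37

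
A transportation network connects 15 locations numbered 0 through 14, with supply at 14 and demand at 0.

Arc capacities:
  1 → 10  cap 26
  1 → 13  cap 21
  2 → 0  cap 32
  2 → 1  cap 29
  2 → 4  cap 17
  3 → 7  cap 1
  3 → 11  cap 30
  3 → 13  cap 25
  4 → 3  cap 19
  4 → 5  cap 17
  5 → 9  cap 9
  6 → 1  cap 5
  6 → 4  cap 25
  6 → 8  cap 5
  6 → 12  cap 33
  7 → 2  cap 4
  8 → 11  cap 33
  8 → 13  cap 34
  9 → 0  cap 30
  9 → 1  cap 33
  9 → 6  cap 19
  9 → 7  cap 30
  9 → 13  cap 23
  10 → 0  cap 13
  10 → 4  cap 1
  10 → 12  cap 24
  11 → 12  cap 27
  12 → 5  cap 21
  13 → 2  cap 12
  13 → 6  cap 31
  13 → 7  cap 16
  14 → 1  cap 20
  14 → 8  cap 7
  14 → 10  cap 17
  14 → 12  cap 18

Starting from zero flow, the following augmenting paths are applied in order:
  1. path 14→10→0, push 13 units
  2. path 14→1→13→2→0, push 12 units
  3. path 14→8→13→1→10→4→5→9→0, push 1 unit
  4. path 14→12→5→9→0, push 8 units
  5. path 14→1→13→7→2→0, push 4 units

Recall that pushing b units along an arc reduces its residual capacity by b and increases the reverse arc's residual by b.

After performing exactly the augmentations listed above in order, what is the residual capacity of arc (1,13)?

after path 1 (14→10→0, push 13): res(1,13)=21
after path 2 (14→1→13→2→0, push 12): res(1,13)=9
after path 3 (14→8→13→1→10→4→5→9→0, push 1): res(1,13)=10
after path 4 (14→12→5→9→0, push 8): res(1,13)=10
after path 5 (14→1→13→7→2→0, push 4): res(1,13)=6

Residual capacity of (1,13): 6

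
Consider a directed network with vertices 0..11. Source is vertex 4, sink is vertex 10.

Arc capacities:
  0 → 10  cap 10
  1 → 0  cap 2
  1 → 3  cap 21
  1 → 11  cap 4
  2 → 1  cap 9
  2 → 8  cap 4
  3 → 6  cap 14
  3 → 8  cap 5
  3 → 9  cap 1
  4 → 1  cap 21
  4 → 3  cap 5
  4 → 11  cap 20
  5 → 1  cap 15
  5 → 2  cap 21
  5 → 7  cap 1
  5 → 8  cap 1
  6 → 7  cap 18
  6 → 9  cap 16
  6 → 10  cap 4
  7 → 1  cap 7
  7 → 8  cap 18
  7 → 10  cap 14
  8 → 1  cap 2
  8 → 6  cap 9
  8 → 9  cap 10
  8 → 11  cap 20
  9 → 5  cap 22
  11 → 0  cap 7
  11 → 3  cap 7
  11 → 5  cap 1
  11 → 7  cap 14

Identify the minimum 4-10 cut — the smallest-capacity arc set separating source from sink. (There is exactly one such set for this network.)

augment #1: 4→1→0→10 push 2
augment #2: 4→3→6→10 push 4
augment #3: 4→11→0→10 push 7
augment #4: 4→11→7→10 push 13
augment #5: 4→1→11→7→10 push 1
max flow = 27; residual-reachable set from 4 gives S-side
cut edges (S→T): {(1,0), (6,10), (7,10), (11,0)} total cap 27

Min-cut arcs: {(1,0), (6,10), (7,10), (11,0)} (total capacity 27)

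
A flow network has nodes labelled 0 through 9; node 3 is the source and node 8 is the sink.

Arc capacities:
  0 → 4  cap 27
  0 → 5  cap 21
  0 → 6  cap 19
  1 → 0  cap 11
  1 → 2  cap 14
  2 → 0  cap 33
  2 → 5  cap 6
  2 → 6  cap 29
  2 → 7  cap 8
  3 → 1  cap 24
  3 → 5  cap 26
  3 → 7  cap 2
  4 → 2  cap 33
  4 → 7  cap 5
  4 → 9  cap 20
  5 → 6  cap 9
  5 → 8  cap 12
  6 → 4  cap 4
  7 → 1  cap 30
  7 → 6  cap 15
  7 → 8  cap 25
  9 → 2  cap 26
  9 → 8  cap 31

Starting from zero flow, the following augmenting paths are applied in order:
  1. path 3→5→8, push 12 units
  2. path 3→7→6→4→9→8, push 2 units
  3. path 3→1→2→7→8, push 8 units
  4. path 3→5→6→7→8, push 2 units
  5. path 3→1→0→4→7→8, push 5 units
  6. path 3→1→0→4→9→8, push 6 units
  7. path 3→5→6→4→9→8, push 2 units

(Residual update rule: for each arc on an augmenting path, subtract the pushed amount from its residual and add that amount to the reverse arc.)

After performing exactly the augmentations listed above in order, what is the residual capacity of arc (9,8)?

after path 1 (3→5→8, push 12): res(9,8)=31
after path 2 (3→7→6→4→9→8, push 2): res(9,8)=29
after path 3 (3→1→2→7→8, push 8): res(9,8)=29
after path 4 (3→5→6→7→8, push 2): res(9,8)=29
after path 5 (3→1→0→4→7→8, push 5): res(9,8)=29
after path 6 (3→1→0→4→9→8, push 6): res(9,8)=23
after path 7 (3→5→6→4→9→8, push 2): res(9,8)=21

Residual capacity of (9,8): 21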